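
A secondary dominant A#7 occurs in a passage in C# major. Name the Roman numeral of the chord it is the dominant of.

ii

The chord is a dominant seventh chord on A#.
A dominant resolves down a perfect fifth: A# → D#. In C# major, D# is scale degree 2, i.e. ii.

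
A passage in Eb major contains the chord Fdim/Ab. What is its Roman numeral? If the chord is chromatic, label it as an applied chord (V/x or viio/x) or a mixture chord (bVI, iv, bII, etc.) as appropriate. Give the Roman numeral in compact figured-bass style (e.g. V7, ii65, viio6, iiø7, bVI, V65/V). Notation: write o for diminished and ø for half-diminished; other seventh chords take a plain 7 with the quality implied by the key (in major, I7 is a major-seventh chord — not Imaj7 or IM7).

iio6

The pitches F-Ab-Cb form a diminished triad rooted on F.
F is the second degree of Eb major. This is the diminished supertonic triad, borrowed from the parallel minor.
With Ab in the bass the chord is in first inversion, so the figured bass is 6.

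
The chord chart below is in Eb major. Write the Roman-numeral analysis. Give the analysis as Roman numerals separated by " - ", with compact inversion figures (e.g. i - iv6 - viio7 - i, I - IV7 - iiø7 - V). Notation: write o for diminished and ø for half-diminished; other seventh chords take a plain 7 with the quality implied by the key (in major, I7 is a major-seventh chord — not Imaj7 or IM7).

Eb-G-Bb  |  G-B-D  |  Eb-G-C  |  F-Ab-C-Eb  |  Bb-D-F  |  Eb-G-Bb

Eb-G-Bb: major triad on Eb = scale degree 1 → I.
G-B-D: a major triad on G, the applied dominant of vi → V/vi.
Eb-G-C: minor triad on C = scale degree 6 → vi6.
F-Ab-C-Eb: root F is the supertonic; minor seventh chord there is ii7.
Bb-D-F has root Bb, degree 5 in Eb major, so V.
Eb-G-Bb has root Eb, degree 1 in Eb major, so I.

I - V/vi - vi6 - ii7 - V - I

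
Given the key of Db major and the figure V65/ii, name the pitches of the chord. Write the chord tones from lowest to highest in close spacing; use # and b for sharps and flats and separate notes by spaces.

D F Ab Bb

The slash means an applied dominant: we want the dominant of ii. In Db major, ii is Eb minor, and its dominant is built on Bb.
Building a dominant seventh chord on Bb gives Bb-D-F-Ab.
With the 65 figure the chord is in first inversion; from the bass D upward in close position it reads D-F-Ab-Bb.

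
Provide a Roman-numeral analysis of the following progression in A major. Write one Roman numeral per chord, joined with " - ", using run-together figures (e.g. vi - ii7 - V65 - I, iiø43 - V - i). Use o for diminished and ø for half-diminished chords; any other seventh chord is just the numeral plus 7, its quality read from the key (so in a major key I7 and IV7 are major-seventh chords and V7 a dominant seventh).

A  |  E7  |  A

A has root A, degree 1 in A major, so I.
E7: dominant seventh chord on E = scale degree 5 → V7.
A: root A is the tonic; major triad there is I.

I - V7 - I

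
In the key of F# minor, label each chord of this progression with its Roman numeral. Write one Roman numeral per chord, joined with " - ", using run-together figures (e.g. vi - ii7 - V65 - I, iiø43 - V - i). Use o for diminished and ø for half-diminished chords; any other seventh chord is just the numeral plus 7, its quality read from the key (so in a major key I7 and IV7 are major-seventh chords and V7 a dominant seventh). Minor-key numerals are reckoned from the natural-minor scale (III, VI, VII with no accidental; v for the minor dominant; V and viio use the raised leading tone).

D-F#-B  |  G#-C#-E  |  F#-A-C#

D-F#-B: minor triad on B = scale degree 4 → iv6.
G#-C#-E: root C# is the dominant; minor triad there is v64.
F#-A-C# has root F#, degree 1 in F# minor, so i.

iv6 - v64 - i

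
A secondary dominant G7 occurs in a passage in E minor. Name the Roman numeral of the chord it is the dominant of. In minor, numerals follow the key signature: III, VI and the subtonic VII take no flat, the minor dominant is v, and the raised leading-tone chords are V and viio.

The chord is a dominant seventh chord on G.
A dominant resolves down a perfect fifth: G → C. In E minor, C is scale degree 6, i.e. VI.

VI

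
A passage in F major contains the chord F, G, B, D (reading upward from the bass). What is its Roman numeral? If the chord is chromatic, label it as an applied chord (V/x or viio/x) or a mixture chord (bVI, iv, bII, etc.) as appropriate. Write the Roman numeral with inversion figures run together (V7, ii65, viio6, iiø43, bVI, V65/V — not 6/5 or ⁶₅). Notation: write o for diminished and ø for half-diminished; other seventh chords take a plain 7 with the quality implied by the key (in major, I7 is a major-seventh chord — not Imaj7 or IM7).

V42/V

Stacked in thirds the chord is G-B-D-F: a dominant seventh chord on G.
G is not a diatonic chord root with this quality in F major, but it lies a perfect fifth above C (V), so the chord functions as an applied dominant of V.
With F in the bass the chord is in third inversion, so the figured bass is 42.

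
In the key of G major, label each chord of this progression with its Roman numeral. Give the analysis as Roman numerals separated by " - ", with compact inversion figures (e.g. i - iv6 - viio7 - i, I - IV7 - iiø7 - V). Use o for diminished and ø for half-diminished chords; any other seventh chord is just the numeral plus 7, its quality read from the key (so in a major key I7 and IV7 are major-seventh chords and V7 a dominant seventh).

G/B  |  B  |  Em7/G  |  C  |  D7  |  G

I6 - V/vi - vi65 - IV - V7 - I

G/B: root G is the tonic; major triad there is I6.
B: a major triad on B, the applied dominant of vi → V/vi.
Em7/G: minor seventh chord on E = scale degree 6 → vi65.
C has root C, degree 4 in G major, so IV.
D7: root D is the dominant; dominant seventh chord there is V7.
G: root G is the tonic; major triad there is I.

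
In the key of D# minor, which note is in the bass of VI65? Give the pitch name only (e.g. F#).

VI in D# minor has root B; the chord is B-D#-F#-A#.
The figure 65 means first inversion — the third is in the bass.

D#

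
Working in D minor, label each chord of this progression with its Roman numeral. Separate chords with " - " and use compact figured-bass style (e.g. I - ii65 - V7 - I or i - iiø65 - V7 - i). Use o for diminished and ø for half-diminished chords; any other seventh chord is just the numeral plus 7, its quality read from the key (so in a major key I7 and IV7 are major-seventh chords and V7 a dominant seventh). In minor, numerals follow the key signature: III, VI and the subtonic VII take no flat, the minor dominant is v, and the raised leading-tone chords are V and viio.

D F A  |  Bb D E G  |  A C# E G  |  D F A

D-F-A has root D, degree 1 in D minor, so i.
Bb-D-E-G has root E, degree 2 in D minor, so iiø43.
A-C#-E-G: dominant seventh chord on A = scale degree 5 → V7.
D-F-A: minor triad on D = scale degree 1 → i.

i - iiø43 - V7 - i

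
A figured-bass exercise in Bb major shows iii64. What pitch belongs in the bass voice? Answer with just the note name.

iii in Bb major has root D; the chord is D-F-A.
The figure 64 means second inversion — the fifth is in the bass.

A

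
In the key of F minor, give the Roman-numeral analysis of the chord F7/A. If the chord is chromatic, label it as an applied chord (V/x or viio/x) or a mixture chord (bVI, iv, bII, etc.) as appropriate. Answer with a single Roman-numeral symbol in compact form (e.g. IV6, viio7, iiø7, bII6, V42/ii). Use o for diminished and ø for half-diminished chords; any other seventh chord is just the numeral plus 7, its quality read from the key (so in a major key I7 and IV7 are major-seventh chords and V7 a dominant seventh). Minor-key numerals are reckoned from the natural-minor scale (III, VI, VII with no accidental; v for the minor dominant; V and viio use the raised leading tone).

Stacked in thirds the chord is F-A-C-Eb: a dominant seventh chord on F.
F is not a diatonic chord root with this quality in F minor, but it lies a perfect fifth above Bb (iv), so the chord functions as an applied dominant of iv.
With A in the bass the chord is in first inversion, so the figured bass is 65.

V65/iv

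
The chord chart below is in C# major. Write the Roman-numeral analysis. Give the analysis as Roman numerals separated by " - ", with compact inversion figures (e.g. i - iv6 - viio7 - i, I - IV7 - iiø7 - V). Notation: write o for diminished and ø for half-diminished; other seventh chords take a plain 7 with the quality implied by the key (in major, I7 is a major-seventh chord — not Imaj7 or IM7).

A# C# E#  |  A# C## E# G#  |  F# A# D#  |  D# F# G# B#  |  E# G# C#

vi - V7/ii - ii6 - V43 - I6

A#-C#-E#: root A# is the submediant; minor triad there is vi.
A#-C##-E#-G#: chromatic; A# is V of ii, so V7/ii.
F#-A#-D#: root D# is the supertonic; minor triad there is ii6.
D#-F#-G#-B#: root G# is the dominant; dominant seventh chord there is V43.
E#-G#-C#: root C# is the tonic; major triad there is I6.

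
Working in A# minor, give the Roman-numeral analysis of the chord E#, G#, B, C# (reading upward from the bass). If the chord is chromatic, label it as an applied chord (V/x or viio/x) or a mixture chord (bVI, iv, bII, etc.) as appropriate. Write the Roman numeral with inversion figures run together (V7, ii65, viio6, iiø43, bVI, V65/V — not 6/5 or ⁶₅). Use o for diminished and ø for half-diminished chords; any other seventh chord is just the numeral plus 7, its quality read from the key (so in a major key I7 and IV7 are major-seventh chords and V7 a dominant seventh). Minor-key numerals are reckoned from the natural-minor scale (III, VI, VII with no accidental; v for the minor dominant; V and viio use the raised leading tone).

Stacked in thirds the chord is C#-E#-G#-B: a dominant seventh chord on C#.
C# is not a diatonic chord root with this quality in A# minor, but it lies a perfect fifth above F# (VI), so the chord functions as an applied dominant of VI.
With E# in the bass the chord is in first inversion, so the figured bass is 65.

V65/VI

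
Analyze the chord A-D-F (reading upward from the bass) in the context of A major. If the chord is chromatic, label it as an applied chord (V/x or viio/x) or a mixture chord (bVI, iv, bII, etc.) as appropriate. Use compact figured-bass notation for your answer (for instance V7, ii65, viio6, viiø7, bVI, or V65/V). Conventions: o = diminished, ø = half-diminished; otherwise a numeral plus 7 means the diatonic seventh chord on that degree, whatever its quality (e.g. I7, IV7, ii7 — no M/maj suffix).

iv64

The pitches D-F-A form a minor triad rooted on D.
D is the fourth degree of A major. This is the minor subdominant, borrowed from the parallel minor.
With A in the bass the chord is in second inversion, so the figured bass is 64.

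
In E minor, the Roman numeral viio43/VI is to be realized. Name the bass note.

The applied chord viio43/VI is rooted on B: B-D-F-Ab.
The figure 43 means second inversion — the fifth is in the bass.

F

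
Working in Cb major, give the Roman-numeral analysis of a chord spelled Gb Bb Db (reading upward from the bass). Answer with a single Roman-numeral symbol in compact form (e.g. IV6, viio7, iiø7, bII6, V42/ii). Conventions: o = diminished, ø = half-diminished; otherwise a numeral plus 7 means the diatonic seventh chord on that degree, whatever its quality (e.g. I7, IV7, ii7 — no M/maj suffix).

V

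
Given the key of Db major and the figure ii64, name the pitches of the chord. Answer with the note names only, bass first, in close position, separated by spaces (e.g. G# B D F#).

Bb Eb Gb

In Db major, the second degree is Eb, and the diatonic chord built there is a minor triad.
Stacking thirds from Eb gives Eb-Gb-Bb.
With the 64 figure the chord is in second inversion; from the bass Bb upward in close position it reads Bb-Eb-Gb.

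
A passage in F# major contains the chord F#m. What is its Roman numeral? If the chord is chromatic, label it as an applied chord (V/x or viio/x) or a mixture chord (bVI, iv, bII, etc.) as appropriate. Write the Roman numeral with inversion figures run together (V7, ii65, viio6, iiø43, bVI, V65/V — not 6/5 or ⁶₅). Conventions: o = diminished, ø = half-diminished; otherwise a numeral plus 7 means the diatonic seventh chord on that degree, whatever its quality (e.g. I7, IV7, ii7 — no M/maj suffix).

i

Stacked in thirds the chord is F#-A-C#: a minor triad on F#.
F# is the first degree of F# major. This is the minor tonic, borrowed from the parallel minor.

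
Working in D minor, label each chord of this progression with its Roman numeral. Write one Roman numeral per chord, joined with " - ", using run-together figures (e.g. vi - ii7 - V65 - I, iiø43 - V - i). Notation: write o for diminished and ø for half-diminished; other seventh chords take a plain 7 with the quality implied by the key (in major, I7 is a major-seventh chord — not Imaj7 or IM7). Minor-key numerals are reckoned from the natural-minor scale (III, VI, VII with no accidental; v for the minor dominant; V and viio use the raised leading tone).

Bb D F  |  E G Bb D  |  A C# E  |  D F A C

Bb-D-F: major triad on Bb = scale degree 6 → VI.
E-G-Bb-D has root E, degree 2 in D minor, so iiø7.
A-C#-E: root A is the dominant; major triad there is V.
D-F-A-C: minor seventh chord on D = scale degree 1 → i7.

VI - iiø7 - V - i7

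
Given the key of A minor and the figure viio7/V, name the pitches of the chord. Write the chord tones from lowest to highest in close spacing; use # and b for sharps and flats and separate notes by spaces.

D# F# A C

viio7/V is a secondary leading-tone chord. The target V is E in A minor; the applied chord is rooted a semitone below, on D#.
Building a fully diminished seventh chord on D# gives D#-F#-A-C.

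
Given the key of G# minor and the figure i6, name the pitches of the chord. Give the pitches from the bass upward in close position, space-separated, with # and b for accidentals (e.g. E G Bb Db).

B D# G#

The numeral's case and figure indicate a minor triad. In G# minor its root, the first degree, is G#.
Stacking thirds from G# gives G#-B-D#.
The figured bass 6 indicates first inversion, placing the third (B) in the bass: B-D#-G#.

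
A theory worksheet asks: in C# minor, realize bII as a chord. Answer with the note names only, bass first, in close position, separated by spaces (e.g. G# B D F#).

D F# A

Scale degree 2 in C# minor is D#; lowering it a half step gives D. bII is the Neapolitan chord — a major triad on the lowered second degree.
So the chord is D-F#-A, a major triad.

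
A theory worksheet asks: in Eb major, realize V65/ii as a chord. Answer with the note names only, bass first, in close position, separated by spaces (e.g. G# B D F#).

E G Bb C

V65/ii is a secondary dominant — the dominant seventh of ii. ii in Eb major is F, so the applied chord's root is C, a perfect fifth above.
Building a dominant seventh chord on C gives C-E-G-Bb.
The figured bass 65 indicates first inversion, placing the third (E) in the bass: E-G-Bb-C.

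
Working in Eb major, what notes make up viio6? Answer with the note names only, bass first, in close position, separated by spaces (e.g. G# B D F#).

In Eb major, scale degree 7 is D, and the diatonic chord built there is a diminished triad.
Stacking thirds from D gives D-F-Ab.
The figured bass 6 indicates first inversion, placing the third (F) in the bass: F-Ab-D.

F Ab D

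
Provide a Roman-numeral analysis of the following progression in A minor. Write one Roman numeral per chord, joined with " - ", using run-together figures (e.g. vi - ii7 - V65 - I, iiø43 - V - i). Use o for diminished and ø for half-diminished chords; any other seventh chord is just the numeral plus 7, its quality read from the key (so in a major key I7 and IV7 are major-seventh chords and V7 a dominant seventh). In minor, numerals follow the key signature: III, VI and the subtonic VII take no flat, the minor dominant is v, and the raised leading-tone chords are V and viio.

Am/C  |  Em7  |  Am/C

i6 - v7 - i6

Am/C has root A, degree 1 in A minor, so i6.
Em7: minor seventh chord on E = scale degree 5 → v7.
Am/C has root A, degree 1 in A minor, so i6.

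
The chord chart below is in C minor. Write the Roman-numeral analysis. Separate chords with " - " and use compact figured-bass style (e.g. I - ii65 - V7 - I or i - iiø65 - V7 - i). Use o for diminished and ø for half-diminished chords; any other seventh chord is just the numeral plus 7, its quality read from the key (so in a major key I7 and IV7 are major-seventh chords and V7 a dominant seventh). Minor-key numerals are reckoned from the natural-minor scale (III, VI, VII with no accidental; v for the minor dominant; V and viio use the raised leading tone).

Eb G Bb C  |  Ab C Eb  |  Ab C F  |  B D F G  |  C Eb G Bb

i65 - VI - iv6 - V65 - i7

Eb-G-Bb-C: root C is the tonic; minor seventh chord there is i65.
Ab-C-Eb has root Ab, degree 6 in C minor, so VI.
Ab-C-F has root F, degree 4 in C minor, so iv6.
B-D-F-G: dominant seventh chord on G = scale degree 5 → V65.
C-Eb-G-Bb: root C is the tonic; minor seventh chord there is i7.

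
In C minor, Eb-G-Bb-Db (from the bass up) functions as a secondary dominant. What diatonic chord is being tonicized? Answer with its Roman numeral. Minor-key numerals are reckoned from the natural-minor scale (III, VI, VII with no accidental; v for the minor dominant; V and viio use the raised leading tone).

The chord is a dominant seventh chord on Eb.
A dominant resolves down a perfect fifth: Eb → Ab. In C minor, Ab is scale degree 6, i.e. VI.

VI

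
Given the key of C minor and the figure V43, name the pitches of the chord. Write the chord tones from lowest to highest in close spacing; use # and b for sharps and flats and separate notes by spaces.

In C minor, scale degree 5 is G. The dominant is major (leading tone raised), so V is a dominant seventh chord.
Stacking thirds from G gives G-B-D-F.
With the 43 figure the chord is in second inversion; from the bass D upward in close position it reads D-F-G-B.

D F G B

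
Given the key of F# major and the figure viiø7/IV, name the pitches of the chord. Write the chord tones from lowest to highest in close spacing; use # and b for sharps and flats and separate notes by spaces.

viiø7/IV is a secondary leading-tone chord. The target IV is B in F# major; the applied chord is rooted a semitone below, on A#.
Building a half-diminished seventh chord on A# gives A#-C#-E-G#.

A# C# E G#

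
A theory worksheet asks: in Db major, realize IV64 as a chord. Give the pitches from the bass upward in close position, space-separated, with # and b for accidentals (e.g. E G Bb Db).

Db Gb Bb

The numeral's case and figure indicate a major triad. In Db major its root, scale degree 4, is Gb.
Stacking thirds from Gb gives Gb-Bb-Db.
The figured bass 64 indicates second inversion, placing the fifth (Db) in the bass: Db-Gb-Bb.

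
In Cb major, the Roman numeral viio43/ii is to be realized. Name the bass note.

The applied chord viio43/ii is rooted on C: C-Eb-Gb-Bbb.
The figure 43 means second inversion — the fifth is in the bass.

Gb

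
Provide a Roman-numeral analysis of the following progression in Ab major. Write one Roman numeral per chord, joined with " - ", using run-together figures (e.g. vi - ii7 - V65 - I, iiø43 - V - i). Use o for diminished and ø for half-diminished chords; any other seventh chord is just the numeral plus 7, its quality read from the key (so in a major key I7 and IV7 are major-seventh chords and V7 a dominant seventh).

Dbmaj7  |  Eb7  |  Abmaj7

IV7 - V7 - I7

Dbmaj7 has root Db, degree 4 in Ab major, so IV7.
Eb7 has root Eb, degree 5 in Ab major, so V7.
Abmaj7 has root Ab, degree 1 in Ab major, so I7.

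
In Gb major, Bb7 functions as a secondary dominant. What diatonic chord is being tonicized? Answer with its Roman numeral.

The chord is a dominant seventh chord on Bb.
A dominant resolves down a perfect fifth: Bb → Eb. In Gb major, Eb is scale degree 6, i.e. vi.

vi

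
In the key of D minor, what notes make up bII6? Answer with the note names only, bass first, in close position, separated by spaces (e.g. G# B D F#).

G Bb Eb

bII6 is the Neapolitan sixth — a major triad on the lowered second degree, here in its customary first inversion. In D minor that root is Eb.
So the chord is Eb-G-Bb.
The figured bass 6 indicates first inversion, placing the third (G) in the bass: G-Bb-Eb.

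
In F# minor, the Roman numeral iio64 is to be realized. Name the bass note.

D

iio in F# minor has root G#; the chord is G#-B-D.
The figure 64 means second inversion — the fifth is in the bass.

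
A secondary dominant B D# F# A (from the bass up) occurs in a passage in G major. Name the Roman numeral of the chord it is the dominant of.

vi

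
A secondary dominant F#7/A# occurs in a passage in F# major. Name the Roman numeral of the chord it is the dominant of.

The chord is a dominant seventh chord on F#.
A dominant resolves down a perfect fifth: F# → B. In F# major, B is scale degree 4, i.e. IV.

IV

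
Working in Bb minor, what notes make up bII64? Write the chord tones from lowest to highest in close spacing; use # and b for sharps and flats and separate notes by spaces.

Gb Cb Eb

bII64 is the Neapolitan chord — a major triad on the lowered second degree. In Bb minor that root is Cb.
So the chord is Cb-Eb-Gb, a major triad.
The figured bass 64 indicates second inversion, placing the fifth (Gb) in the bass: Gb-Cb-Eb.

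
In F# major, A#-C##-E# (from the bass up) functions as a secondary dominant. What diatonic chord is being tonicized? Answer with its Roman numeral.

The chord is a major triad on A#.
A dominant resolves down a perfect fifth: A# → D#. In F# major, D# is scale degree 6, i.e. vi.

vi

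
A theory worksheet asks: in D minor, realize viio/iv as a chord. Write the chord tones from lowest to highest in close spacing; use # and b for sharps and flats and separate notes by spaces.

viio/iv is a secondary leading-tone chord. The target iv is G in D minor; the applied chord is rooted a semitone below, on F#.
Building a diminished triad on F# gives F#-A-C.

F# A C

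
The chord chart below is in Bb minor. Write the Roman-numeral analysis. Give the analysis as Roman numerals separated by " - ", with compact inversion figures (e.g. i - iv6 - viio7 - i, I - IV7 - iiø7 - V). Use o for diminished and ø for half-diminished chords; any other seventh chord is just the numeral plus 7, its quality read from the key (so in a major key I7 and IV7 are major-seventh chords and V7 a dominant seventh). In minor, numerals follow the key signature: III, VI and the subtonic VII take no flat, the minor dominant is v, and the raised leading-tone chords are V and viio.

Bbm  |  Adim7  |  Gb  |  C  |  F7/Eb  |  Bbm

Bbm has root Bb, degree 1 in Bb minor, so i.
Adim7: root A is the leading tone; fully diminished seventh chord there is viio7.
Gb: root Gb is the submediant; major triad there is VI.
C is the secondary dominant of V (major triad on C): V/V.
F7/Eb has root F, degree 5 in Bb minor, so V42.
Bbm has root Bb, degree 1 in Bb minor, so i.

i - viio7 - VI - V/V - V42 - i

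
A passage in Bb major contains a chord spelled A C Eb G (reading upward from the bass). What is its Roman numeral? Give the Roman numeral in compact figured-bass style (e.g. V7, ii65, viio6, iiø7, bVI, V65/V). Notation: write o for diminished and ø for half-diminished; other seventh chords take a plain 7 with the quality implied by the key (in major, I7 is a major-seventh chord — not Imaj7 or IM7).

The pitches A-C-Eb-G form a half-diminished seventh chord rooted on A.
A is scale degree 7 in Bb major, and a half-diminished seventh chord on that degree is written viiø7.

viiø7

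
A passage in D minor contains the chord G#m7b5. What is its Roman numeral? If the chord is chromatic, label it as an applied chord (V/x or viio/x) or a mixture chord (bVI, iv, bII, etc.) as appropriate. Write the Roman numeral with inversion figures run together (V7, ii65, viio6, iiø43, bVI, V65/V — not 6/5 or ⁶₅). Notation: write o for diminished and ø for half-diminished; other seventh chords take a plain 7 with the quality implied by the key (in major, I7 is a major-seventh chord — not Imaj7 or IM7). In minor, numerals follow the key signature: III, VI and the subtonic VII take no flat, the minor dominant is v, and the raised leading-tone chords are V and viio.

The pitches G#-B-D-F# form a half-diminished seventh chord rooted on G#.
G# sits a half step below A (V in D minor); a diminished chord there is the applied leading-tone chord of V.

viiø7/V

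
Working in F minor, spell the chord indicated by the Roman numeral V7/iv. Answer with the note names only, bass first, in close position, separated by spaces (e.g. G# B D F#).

V7/iv is a secondary dominant — the dominant seventh of iv. iv in F minor is Bb, so the applied chord's root is F, a perfect fifth above.
Building a dominant seventh chord on F gives F-A-C-Eb.

F A C Eb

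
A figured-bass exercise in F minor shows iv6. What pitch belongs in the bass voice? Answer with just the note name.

iv in F minor has root Bb; the chord is Bb-Db-F.
The figure 6 means first inversion — the third is in the bass.

Db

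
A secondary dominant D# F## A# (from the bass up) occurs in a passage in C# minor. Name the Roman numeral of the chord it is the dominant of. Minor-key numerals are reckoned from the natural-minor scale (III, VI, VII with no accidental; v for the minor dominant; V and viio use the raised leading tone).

V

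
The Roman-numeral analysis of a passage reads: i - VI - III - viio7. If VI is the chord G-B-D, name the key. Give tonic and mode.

B minor

VI is given as G-B-D — a major triad with root G.
Counting down 5 scale steps from G places the tonic on B; a major triad on degree 6 is diatonic only in minor.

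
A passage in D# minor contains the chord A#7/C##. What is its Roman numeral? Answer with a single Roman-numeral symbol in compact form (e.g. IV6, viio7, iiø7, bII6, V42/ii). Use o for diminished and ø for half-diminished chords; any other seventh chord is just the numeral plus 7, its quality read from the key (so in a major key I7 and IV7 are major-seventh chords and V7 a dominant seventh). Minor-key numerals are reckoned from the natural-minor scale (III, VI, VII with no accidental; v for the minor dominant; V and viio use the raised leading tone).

V65

Stacked in thirds the chord is A#-C##-E#-G#: a dominant seventh chord on A#.
In D# minor, A# is the dominant; the diatonic dominant seventh chord there is V7.
With C## in the bass the chord is in first inversion, so the figured bass is 65.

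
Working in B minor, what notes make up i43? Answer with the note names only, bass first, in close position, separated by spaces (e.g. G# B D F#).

In B minor, scale degree 1 is B, and the diatonic chord built there is a minor seventh chord.
That chord is spelled B-D-F#-A.
The figured bass 43 indicates second inversion, placing the fifth (F#) in the bass: F#-A-B-D.

F# A B D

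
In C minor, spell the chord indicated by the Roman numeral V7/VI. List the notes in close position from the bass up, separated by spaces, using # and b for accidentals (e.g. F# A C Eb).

Eb G Bb Db

The slash means an applied dominant: we want the dominant of VI. In C minor, VI is Ab major, and its dominant is built on Eb.
Building a dominant seventh chord on Eb gives Eb-G-Bb-Db.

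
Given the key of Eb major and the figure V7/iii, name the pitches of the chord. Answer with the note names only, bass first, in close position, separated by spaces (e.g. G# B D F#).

D F# A C

V7/iii is a secondary dominant — the dominant seventh of iii. iii in Eb major is G, so the applied chord's root is D, a perfect fifth above.
Building a dominant seventh chord on D gives D-F#-A-C.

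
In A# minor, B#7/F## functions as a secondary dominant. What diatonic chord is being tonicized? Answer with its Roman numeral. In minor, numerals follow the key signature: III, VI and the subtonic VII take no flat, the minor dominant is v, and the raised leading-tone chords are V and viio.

V

The chord is a dominant seventh chord on B#.
A dominant resolves down a perfect fifth: B# → E#. In A# minor, E# is scale degree 5, i.e. V.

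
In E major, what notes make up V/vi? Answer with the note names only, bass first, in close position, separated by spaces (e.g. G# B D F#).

G# B# D#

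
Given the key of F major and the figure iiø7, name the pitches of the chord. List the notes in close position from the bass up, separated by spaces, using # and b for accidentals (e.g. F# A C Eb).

G Bb Db F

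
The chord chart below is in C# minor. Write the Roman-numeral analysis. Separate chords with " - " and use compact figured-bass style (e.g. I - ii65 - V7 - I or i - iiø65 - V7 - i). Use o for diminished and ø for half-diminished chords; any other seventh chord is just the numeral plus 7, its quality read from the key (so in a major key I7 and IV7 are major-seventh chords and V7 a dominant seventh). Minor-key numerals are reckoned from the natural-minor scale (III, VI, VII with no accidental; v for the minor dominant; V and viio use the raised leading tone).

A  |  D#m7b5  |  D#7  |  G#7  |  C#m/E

VI - iiø7 - V7/V - V7 - i6

A has root A, degree 6 in C# minor, so VI.
D#m7b5: root D# is the supertonic; half-diminished seventh chord there is iiø7.
D#7: a dominant seventh chord on D#, the applied dominant of V → V7/V.
G#7 has root G#, degree 5 in C# minor, so V7.
C#m/E has root C#, degree 1 in C# minor, so i6.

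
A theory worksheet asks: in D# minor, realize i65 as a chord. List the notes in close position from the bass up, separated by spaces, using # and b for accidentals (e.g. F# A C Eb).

In D# minor, the tonic is D#, and the diatonic chord built there is a minor seventh chord.
That chord is spelled D#-F#-A#-C#.
With the 65 figure the chord is in first inversion; from the bass F# upward in close position it reads F#-A#-C#-D#.

F# A# C# D#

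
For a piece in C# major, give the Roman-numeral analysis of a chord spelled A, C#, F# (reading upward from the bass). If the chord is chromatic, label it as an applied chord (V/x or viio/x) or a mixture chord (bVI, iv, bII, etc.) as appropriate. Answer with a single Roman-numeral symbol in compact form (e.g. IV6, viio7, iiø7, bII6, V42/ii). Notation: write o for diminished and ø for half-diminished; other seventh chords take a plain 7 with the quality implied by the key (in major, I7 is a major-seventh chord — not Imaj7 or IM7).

Stacked in thirds the chord is F#-A-C#: a minor triad on F#.
F# is the fourth degree of C# major. This is the minor subdominant, borrowed from the parallel minor.
With A in the bass the chord is in first inversion, so the figured bass is 6.

iv6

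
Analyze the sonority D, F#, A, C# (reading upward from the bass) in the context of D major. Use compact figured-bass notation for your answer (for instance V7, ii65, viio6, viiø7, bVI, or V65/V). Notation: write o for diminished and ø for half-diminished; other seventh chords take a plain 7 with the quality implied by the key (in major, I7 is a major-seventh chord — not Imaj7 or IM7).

Stacked in thirds the chord is D-F#-A-C#: a major seventh chord on D.
D is scale degree 1 in D major, and a major seventh chord on that degree is written I7.

I7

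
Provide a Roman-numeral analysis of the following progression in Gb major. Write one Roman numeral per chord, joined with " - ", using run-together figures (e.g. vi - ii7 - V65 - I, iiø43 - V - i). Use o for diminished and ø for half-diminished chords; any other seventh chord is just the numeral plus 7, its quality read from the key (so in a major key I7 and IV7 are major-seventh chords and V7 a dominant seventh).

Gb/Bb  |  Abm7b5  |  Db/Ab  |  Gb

I6 - iiø7 - V64 - I

Gb/Bb: root Gb is the tonic; major triad there is I6.
Abm7b5 is non-diatonic — iiø7, a mixture chord from Gb minor.
Db/Ab: root Db is the dominant; major triad there is V64.
Gb has root Gb, degree 1 in Gb major, so I.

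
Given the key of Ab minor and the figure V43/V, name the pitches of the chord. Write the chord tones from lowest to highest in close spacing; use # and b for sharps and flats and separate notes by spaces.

F Ab Bb D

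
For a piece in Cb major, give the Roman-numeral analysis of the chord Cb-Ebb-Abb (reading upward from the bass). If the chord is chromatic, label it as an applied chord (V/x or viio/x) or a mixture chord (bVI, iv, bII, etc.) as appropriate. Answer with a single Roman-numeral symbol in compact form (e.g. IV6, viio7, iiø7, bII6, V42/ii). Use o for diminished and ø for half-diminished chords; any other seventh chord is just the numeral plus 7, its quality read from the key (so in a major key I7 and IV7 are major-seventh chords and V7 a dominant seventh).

bVI6

The pitches Abb-Cb-Ebb form a major triad rooted on Abb.
Abb is the lowered sixth degree of Cb major (diatonic 6 would be Ab). This is a major triad on the lowered sixth degree, borrowed from the parallel minor.
With Cb in the bass the chord is in first inversion, so the figured bass is 6.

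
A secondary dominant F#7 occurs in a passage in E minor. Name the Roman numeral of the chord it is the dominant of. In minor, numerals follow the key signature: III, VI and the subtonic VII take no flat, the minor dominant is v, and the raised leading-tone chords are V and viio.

The chord is a dominant seventh chord on F#.
A dominant resolves down a perfect fifth: F# → B. In E minor, B is scale degree 5, i.e. V.

V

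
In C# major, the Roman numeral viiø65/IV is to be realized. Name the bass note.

The applied chord viiø65/IV is rooted on E#: E#-G#-B-D#.
The figure 65 means first inversion — the third is in the bass.

G#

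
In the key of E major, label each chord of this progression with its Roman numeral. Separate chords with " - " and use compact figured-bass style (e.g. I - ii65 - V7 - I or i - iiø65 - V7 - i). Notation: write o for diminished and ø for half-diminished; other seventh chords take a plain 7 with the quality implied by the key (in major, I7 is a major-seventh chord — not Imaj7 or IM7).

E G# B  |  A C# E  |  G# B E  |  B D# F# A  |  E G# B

I - IV - I6 - V7 - I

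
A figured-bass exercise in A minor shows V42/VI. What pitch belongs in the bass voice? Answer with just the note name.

The applied chord V42/VI is rooted on C: C-E-G-Bb.
The figure 42 means third inversion — the seventh is in the bass.

Bb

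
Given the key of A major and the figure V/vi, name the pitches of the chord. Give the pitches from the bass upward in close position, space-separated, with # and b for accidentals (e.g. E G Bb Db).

C# E# G#

The slash means an applied dominant: we want the dominant of vi. In A major, vi is F# minor, and its dominant is built on C#.
Building a major triad on C# gives C#-E#-G#.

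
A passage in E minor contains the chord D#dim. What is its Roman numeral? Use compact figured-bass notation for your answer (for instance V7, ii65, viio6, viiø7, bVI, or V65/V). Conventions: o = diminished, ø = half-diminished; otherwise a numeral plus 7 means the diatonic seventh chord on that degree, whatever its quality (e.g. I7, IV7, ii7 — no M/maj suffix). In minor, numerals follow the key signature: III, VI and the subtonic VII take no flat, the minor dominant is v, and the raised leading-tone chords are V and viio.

viio

Stacked in thirds the chord is D#-F#-A: a diminished triad on D#.
D# is scale degree 7 in E minor, and a diminished triad on that degree is written viio.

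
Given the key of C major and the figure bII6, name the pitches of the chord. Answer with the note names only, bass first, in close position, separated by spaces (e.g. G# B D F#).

bII6 is the Neapolitan sixth — a major triad on the lowered second degree, here in its customary first inversion. In C major that root is Db.
So the chord is Db-F-Ab, a major triad.
With the 6 figure the chord is in first inversion; from the bass F upward in close position it reads F-Ab-Db.

F Ab Db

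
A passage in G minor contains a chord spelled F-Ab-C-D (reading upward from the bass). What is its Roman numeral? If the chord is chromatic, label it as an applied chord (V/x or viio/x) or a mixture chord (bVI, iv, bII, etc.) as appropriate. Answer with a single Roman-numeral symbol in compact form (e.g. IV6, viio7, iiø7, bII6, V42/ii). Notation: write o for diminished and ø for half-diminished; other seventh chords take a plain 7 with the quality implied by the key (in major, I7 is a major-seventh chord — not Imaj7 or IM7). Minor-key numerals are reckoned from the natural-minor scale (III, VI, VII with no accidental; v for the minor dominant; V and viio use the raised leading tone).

viiø65/VI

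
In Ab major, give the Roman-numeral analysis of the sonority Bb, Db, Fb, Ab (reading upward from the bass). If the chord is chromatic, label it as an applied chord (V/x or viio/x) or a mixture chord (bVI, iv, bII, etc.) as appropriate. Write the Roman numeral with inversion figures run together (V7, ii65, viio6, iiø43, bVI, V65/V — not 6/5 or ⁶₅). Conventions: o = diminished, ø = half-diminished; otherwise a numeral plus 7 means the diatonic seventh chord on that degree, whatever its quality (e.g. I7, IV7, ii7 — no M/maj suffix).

The pitches Bb-Db-Fb-Ab form a half-diminished seventh chord rooted on Bb.
Bb is the second degree of Ab major. This is the half-diminished supertonic seventh, borrowed from the parallel minor.

iiø7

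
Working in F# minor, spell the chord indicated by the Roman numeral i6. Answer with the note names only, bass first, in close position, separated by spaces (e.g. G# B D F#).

A C# F#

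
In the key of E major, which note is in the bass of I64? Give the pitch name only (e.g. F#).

B

I in E major has root E; the chord is E-G#-B.
The figure 64 means second inversion — the fifth is in the bass.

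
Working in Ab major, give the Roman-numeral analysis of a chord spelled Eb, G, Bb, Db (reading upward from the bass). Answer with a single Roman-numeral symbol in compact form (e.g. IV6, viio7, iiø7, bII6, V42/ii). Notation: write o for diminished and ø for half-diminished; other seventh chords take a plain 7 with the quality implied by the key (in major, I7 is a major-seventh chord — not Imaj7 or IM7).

Stacked in thirds the chord is Eb-G-Bb-Db: a dominant seventh chord on Eb.
Eb is scale degree 5 in Ab major, and a dominant seventh chord on that degree is written V7.

V7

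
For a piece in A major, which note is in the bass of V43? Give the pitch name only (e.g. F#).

B

V in A major has root E; the chord is E-G#-B-D.
The figure 43 means second inversion — the fifth is in the bass.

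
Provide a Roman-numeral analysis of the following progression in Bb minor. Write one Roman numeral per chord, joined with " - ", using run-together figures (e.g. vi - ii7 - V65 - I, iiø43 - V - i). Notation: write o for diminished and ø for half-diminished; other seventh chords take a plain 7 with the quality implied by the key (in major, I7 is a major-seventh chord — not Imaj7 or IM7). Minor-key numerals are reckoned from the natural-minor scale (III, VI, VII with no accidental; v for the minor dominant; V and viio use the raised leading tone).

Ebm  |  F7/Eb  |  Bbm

iv - V42 - i

Ebm: minor triad on Eb = scale degree 4 → iv.
F7/Eb has root F, degree 5 in Bb minor, so V42.
Bbm has root Bb, degree 1 in Bb minor, so i.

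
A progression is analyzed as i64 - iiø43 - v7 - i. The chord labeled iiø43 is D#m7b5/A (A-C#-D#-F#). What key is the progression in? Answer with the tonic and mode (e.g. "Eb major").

C# minor

The chord D#m7b5/A is a half-diminished seventh chord rooted on D#; its label is iiø43.
If D# is scale degree 2 and the mode makes that degree carry a half-diminished seventh chord, the tonic is C# and the mode is minor.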